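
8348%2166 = 1850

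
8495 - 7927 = 568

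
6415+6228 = 12643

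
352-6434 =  -6082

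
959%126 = 77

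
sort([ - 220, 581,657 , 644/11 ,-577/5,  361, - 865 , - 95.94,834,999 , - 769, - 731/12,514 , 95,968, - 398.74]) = [ - 865, - 769, - 398.74, - 220, - 577/5, - 95.94, - 731/12,644/11,95,361,514, 581,657,834,968,999]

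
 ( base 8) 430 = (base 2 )100011000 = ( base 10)280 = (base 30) 9a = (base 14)160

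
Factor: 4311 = 3^2 * 479^1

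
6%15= 6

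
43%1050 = 43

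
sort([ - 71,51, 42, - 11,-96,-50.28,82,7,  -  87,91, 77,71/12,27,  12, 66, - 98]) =[ - 98,  -  96,-87, - 71,-50.28, - 11,71/12,7,12,27,42, 51,66, 77,  82 , 91 ] 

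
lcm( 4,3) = 12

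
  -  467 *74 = -34558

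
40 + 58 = 98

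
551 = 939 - 388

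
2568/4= 642 = 642.00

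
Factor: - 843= - 3^1*281^1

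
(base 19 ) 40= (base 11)6A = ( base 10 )76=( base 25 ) 31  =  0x4c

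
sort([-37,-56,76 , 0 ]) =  [-56,-37, 0,76]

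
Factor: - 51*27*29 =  - 39933 = - 3^4 * 17^1 *29^1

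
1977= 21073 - 19096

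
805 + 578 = 1383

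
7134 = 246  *29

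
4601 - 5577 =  - 976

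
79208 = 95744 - 16536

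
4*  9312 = 37248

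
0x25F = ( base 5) 4412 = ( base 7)1525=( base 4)21133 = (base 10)607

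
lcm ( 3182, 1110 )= 47730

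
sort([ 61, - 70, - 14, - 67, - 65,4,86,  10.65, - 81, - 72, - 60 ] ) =[ - 81,-72,  -  70, - 67,-65, - 60, - 14, 4, 10.65,  61,86 ] 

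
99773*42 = 4190466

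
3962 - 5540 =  - 1578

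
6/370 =3/185=0.02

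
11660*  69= 804540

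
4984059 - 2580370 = 2403689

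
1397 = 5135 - 3738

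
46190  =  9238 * 5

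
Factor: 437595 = 3^1*5^1* 29173^1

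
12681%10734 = 1947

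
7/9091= 7/9091 = 0.00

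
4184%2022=140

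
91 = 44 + 47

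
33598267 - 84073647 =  - 50475380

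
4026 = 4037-11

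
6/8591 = 6/8591 = 0.00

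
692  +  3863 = 4555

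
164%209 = 164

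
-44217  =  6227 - 50444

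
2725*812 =2212700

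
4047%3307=740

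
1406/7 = 200 + 6/7 = 200.86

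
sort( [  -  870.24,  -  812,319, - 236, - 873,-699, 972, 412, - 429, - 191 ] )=[ - 873,- 870.24, - 812, - 699, - 429,- 236 ,-191, 319, 412, 972]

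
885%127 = 123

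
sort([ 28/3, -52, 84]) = [ - 52,28/3,84 ] 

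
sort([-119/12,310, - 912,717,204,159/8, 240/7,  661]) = [-912,  -  119/12,159/8, 240/7,204,310, 661 , 717]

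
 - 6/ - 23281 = 6/23281 = 0.00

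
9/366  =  3/122 = 0.02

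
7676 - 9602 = - 1926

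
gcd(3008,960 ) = 64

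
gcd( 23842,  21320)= 26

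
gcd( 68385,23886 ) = 3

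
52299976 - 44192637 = 8107339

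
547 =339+208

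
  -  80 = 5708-5788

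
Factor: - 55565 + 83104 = 27539^1=27539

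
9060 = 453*20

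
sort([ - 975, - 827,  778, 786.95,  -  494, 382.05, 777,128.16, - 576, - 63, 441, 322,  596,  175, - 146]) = [ - 975, - 827, - 576, - 494,  -  146, - 63, 128.16,175, 322, 382.05,  441,  596 , 777,  778, 786.95]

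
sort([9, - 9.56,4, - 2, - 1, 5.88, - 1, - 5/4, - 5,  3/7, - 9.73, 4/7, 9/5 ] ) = [ - 9.73, - 9.56 , - 5, - 2,-5/4, - 1,-1 , 3/7,4/7, 9/5,4,5.88 , 9 ] 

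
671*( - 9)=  - 6039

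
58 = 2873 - 2815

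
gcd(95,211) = 1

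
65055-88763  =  -23708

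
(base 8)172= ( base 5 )442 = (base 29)46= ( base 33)3n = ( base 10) 122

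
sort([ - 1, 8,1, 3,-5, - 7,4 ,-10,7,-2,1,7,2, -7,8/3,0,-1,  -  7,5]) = [ - 10, - 7,  -  7,-7, - 5,-2, -1, - 1,0,1, 1,2,8/3, 3, 4,5 , 7,7,8]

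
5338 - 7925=  -  2587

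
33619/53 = 634+17/53 = 634.32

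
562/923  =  562/923 = 0.61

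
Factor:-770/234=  - 385/117 = - 3^( - 2)*5^1*7^1*11^1*13^( - 1 )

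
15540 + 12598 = 28138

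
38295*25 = 957375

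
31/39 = 31/39 = 0.79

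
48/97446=8/16241 = 0.00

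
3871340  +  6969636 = 10840976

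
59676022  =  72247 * 826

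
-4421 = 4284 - 8705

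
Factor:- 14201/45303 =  - 3^ ( - 1 ) * 11^1*1291^1*15101^( - 1)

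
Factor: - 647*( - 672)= 2^5*3^1*7^1*647^1 =434784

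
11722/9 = 11722/9 = 1302.44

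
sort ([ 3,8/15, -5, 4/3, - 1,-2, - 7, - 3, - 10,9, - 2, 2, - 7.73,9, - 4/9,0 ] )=[ - 10,  -  7.73, - 7,-5, -3,- 2, - 2, - 1, - 4/9,0, 8/15,  4/3,2,3  ,  9, 9]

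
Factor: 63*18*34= 2^2 *3^4*7^1*17^1 = 38556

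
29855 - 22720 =7135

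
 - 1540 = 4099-5639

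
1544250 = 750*2059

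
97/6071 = 97/6071 = 0.02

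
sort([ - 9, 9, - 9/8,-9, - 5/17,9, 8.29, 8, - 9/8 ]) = [ - 9, - 9, - 9/8, - 9/8, - 5/17, 8,8.29,9, 9 ] 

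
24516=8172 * 3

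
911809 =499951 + 411858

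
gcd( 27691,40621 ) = 1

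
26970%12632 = 1706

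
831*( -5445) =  - 4524795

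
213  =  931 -718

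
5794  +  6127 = 11921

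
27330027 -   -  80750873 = 108080900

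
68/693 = 68/693 = 0.10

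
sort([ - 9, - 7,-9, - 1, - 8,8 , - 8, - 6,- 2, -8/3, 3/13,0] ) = [-9,-9, - 8 ,-8, - 7, - 6, - 8/3, - 2, - 1, 0,  3/13, 8 ] 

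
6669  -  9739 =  - 3070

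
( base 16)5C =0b1011100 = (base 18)52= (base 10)92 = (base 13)71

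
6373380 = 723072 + 5650308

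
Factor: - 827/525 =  - 3^( - 1 )*5^ (-2 )*7^( - 1)*827^1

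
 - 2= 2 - 4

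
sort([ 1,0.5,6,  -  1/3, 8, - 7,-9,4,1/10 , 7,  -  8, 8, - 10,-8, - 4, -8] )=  [  -  10,-9, - 8, - 8,-8, - 7, - 4,  -  1/3,1/10, 0.5,1,  4, 6,7 , 8, 8 ]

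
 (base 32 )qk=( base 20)22C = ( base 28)12C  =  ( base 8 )1524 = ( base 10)852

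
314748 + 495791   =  810539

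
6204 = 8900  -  2696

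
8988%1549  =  1243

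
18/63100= 9/31550 = 0.00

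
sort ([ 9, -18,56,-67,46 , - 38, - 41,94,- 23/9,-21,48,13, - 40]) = [ - 67,-41,  -  40, - 38,  -  21, - 18 ,  -  23/9, 9,13,  46,48, 56,94]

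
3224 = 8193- 4969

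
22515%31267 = 22515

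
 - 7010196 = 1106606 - 8116802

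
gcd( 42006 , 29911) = 1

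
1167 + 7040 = 8207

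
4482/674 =2241/337 = 6.65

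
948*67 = 63516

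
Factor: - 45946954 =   -  2^1 * 17^2*79493^1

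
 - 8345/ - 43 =194 + 3/43 = 194.07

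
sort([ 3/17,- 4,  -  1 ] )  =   [  -  4, - 1,3/17]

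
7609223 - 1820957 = 5788266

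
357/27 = 119/9 = 13.22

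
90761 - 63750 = 27011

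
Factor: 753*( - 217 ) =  - 163401 = - 3^1*7^1*31^1*251^1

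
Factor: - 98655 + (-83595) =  - 2^1 * 3^6*5^3=-182250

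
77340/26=2974 + 8/13 =2974.62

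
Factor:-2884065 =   -  3^1 *5^1*192271^1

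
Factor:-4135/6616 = - 5/8= - 2^( - 3)*5^1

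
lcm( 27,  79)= 2133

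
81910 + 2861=84771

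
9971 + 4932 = 14903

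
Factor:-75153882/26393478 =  -37^1*109^( - 1 ) * 40357^ ( - 1 )*338531^1   =  - 12525647/4398913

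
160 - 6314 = - 6154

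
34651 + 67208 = 101859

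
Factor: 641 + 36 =677^1 = 677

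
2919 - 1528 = 1391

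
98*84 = 8232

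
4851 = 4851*1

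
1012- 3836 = -2824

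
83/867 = 83/867 = 0.10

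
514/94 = 257/47 = 5.47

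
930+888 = 1818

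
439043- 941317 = -502274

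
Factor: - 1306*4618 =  - 6031108 = -2^2*653^1*2309^1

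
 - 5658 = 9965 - 15623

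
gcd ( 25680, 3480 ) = 120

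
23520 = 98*240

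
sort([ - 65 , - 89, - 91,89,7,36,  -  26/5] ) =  [ - 91, - 89, - 65  , - 26/5, 7,36,89 ] 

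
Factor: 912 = 2^4*3^1*19^1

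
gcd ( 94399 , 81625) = 1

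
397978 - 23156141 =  - 22758163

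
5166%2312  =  542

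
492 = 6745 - 6253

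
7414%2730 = 1954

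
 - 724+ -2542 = -3266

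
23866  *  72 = 1718352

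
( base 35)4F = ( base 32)4r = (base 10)155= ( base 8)233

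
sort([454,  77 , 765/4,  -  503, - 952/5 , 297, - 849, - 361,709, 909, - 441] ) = [-849, - 503, - 441 , - 361, -952/5,77, 765/4,297,454 , 709,909]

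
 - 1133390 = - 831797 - 301593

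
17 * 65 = 1105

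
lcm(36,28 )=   252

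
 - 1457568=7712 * ( - 189) 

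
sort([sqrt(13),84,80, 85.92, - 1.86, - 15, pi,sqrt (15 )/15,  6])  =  [ - 15,-1.86,sqrt ( 15) /15,  pi, sqrt( 13),6, 80,  84,85.92] 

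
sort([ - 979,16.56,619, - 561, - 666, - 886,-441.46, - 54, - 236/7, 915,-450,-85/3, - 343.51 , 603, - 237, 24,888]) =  [-979 , - 886, - 666,- 561, - 450,- 441.46,- 343.51 , - 237,-54 , - 236/7, - 85/3,16.56, 24, 603, 619,888,915 ] 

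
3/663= 1/221 = 0.00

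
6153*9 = 55377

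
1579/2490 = 1579/2490 = 0.63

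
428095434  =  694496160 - 266400726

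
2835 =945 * 3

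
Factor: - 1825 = -5^2*73^1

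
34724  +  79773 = 114497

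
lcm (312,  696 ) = 9048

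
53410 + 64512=117922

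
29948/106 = 14974/53 = 282.53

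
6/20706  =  1/3451 = 0.00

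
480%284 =196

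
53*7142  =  378526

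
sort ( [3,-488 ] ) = [ - 488,3 ]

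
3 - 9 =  - 6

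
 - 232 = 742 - 974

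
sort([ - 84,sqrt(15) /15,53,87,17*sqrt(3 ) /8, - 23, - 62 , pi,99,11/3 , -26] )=[ - 84, - 62, - 26,-23,sqrt (15) /15, pi , 11/3,17*sqrt( 3) /8, 53,87,  99 ]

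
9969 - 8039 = 1930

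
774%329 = 116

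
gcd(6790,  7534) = 2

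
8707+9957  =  18664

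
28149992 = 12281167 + 15868825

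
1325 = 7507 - 6182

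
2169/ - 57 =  - 723/19=-38.05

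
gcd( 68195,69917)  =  1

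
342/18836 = 171/9418 = 0.02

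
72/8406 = 4/467 = 0.01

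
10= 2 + 8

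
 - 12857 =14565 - 27422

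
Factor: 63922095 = 3^3*5^1*473497^1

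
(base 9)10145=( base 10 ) 6683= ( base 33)64H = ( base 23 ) CED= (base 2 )1101000011011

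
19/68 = 19/68 = 0.28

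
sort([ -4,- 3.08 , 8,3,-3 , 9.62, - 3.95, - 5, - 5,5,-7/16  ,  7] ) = [ -5, - 5, - 4, - 3.95, - 3.08, - 3 , - 7/16,3,5,7,8,9.62 ]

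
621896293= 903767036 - 281870743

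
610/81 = 610/81 = 7.53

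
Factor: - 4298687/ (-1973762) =2^( - 1 )*7^( - 1)*140983^( - 1)*4298687^1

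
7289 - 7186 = 103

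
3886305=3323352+562953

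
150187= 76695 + 73492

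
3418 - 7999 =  - 4581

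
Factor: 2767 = 2767^1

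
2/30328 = 1/15164 = 0.00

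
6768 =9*752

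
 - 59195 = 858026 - 917221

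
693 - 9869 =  - 9176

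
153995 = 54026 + 99969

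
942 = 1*942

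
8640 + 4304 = 12944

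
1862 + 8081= 9943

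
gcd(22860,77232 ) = 12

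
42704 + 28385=71089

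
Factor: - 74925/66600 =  - 9/8=-2^(-3 )*3^2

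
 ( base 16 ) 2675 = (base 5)303340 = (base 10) 9845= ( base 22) k7b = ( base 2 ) 10011001110101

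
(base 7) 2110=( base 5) 10432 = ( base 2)1011100110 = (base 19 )211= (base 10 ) 742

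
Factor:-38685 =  - 3^1*5^1*2579^1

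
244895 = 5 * 48979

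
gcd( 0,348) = 348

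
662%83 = 81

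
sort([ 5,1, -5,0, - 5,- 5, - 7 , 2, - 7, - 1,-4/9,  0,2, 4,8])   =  [-7, - 7, - 5, - 5, -5,- 1, - 4/9,0,0, 1, 2,2,4,5,8 ] 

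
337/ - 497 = - 337/497 = -  0.68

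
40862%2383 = 351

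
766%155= 146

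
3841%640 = 1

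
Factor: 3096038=2^1*11^1*140729^1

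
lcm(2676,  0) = 0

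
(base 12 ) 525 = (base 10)749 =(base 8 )1355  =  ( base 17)2a1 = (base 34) M1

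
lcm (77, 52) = 4004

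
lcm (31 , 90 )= 2790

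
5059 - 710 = 4349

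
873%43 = 13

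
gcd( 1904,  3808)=1904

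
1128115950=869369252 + 258746698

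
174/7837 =174/7837 = 0.02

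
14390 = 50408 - 36018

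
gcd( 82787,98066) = 1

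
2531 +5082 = 7613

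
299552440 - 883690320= -584137880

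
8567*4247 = 36384049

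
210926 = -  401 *( - 526 ) 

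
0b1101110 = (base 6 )302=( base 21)55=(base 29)3N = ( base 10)110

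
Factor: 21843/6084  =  2^( - 2)*3^1*13^( - 2 ) * 809^1 = 2427/676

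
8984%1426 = 428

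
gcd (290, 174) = 58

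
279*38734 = 10806786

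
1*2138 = 2138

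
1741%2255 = 1741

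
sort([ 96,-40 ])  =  [-40, 96]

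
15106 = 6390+8716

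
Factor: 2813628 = 2^2*3^1*37^1*6337^1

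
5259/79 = 5259/79 =66.57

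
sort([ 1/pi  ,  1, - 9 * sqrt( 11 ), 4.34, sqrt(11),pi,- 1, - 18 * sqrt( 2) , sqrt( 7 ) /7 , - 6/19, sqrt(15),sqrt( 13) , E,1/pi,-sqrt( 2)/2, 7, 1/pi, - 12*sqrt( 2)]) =[ -9*sqrt(11), - 18*sqrt(2),-12 * sqrt( 2), - 1 , -sqrt( 2)/2, - 6/19, 1/pi,1/pi, 1/pi,sqrt(7)/7,1,  E,pi,sqrt( 11), sqrt( 13 ), sqrt( 15 ) , 4.34, 7] 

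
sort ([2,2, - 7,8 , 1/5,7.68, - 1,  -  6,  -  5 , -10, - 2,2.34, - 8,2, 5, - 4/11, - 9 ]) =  [ - 10, - 9, - 8, - 7 , - 6, - 5, - 2, - 1, - 4/11, 1/5, 2 , 2,2,2.34  ,  5,7.68,  8]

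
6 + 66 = 72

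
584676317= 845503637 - 260827320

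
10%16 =10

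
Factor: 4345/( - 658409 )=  - 5^1*11^1*31^(-1) * 67^(-1 )*79^1*317^( - 1)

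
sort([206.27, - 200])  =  [ - 200,206.27] 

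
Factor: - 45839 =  - 23^1*1993^1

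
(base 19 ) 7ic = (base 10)2881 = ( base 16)b41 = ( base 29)3CA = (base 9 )3851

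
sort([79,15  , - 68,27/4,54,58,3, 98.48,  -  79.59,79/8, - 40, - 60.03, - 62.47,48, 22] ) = [ - 79.59,-68,-62.47,-60.03, - 40,3, 27/4, 79/8,  15,22,  48,54,58,79,98.48 ] 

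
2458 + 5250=7708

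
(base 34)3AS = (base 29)4g8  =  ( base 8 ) 7374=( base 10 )3836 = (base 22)7k8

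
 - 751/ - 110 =751/110 = 6.83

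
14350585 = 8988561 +5362024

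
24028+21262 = 45290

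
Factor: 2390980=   2^2*5^1 * 119549^1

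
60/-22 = -3  +  3/11  =  - 2.73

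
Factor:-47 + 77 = 30 = 2^1 * 3^1*5^1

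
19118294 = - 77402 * (  -  247 ) 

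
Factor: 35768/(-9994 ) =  -68/19 = - 2^2 * 17^1 *19^( - 1 )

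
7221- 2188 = 5033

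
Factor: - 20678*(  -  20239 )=2^1*7^2*37^1*211^1*547^1 = 418502042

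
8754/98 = 89+16/49  =  89.33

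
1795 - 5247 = - 3452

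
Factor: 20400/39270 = 40/77 = 2^3*5^1 * 7^ (  -  1)*11^( - 1) 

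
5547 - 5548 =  -1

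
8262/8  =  1032 + 3/4 =1032.75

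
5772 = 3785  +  1987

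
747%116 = 51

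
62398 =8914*7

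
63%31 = 1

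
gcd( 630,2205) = 315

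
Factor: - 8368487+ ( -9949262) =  - 18317749^1 = - 18317749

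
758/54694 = 379/27347 = 0.01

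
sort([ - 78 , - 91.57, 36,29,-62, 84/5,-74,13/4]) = [-91.57,-78 , - 74,  -  62,13/4,84/5,29,36] 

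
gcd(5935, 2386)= 1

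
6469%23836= 6469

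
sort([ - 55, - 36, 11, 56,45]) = [ - 55,  -  36 , 11, 45,56 ] 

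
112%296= 112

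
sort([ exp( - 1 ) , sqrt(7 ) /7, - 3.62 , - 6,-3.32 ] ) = [ - 6, - 3.62, - 3.32 , exp( - 1 ),sqrt(7) /7 ]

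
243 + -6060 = - 5817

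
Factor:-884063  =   - 827^1*1069^1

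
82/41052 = 41/20526 = 0.00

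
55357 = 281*197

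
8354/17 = 491 + 7/17 = 491.41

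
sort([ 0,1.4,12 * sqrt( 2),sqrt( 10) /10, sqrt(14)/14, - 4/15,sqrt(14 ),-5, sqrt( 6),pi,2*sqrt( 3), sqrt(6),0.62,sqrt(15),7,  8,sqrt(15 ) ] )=[ - 5, - 4/15,0, sqrt( 14 ) /14,sqrt( 10 ) /10,0.62,1.4,sqrt( 6 ), sqrt( 6), pi,2*sqrt( 3),sqrt( 14),sqrt( 15 ),sqrt( 15 ), 7 , 8 , 12*sqrt( 2 )] 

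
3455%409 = 183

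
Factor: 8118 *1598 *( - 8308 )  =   - 2^4 * 3^2*11^1 * 17^1 *31^1*41^1*47^1*67^1 = -  107776061712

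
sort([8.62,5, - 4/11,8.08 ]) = [ -4/11, 5,8.08, 8.62 ] 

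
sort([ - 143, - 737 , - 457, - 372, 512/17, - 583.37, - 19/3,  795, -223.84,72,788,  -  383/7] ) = [-737 ,-583.37,- 457,- 372,-223.84,- 143, - 383/7, - 19/3, 512/17, 72, 788,  795]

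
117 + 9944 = 10061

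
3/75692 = 3/75692 = 0.00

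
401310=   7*57330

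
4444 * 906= 4026264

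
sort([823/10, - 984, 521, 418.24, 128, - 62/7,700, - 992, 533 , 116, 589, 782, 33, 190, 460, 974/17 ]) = [ - 992, - 984  , - 62/7, 33,  974/17, 823/10,116,128,  190,418.24, 460, 521,533, 589, 700, 782 ]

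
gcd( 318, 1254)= 6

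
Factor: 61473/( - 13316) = -2^(  -  2 )*3^1*31^1*661^1*3329^( - 1 )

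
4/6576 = 1/1644 = 0.00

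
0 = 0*8821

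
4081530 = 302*13515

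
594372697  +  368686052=963058749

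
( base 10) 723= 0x2d3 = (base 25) 13N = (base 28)PN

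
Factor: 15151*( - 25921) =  - 7^2 * 23^2*109^1*139^1 = -  392729071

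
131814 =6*21969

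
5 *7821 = 39105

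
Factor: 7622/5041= 2^1*37^1*71^(-2)*103^1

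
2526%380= 246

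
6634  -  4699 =1935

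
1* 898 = 898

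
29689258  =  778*38161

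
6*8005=48030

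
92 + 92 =184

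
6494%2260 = 1974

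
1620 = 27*60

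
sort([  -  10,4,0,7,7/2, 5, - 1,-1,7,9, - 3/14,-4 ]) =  [ - 10,- 4, - 1 , - 1,-3/14,0, 7/2, 4,5,7,7,9 ]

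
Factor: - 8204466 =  - 2^1 *3^1*19^1*79^1* 911^1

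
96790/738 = 48395/369   =  131.15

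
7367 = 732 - -6635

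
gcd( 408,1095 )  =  3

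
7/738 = 7/738 = 0.01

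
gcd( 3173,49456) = 1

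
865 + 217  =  1082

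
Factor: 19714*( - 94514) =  - 2^2*7^1*43^1*157^1*9857^1  =  - 1863248996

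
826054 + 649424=1475478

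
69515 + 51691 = 121206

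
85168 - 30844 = 54324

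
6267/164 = 38 + 35/164  =  38.21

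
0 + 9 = 9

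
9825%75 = 0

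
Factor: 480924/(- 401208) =  -  2^( -1)*3^2*61^1*229^( - 1) = -549/458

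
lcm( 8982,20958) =62874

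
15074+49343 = 64417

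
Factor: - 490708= -2^2 * 67^1*1831^1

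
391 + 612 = 1003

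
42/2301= 14/767 =0.02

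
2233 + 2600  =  4833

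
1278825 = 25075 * 51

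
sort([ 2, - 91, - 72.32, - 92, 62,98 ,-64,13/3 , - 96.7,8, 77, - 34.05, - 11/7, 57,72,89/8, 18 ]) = [ - 96.7, -92, - 91,-72.32, - 64, - 34.05, - 11/7, 2, 13/3,  8,89/8 , 18,57,62,72,77,  98]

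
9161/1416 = 9161/1416 = 6.47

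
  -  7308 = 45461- 52769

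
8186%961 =498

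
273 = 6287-6014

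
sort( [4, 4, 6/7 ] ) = [ 6/7, 4,4 ]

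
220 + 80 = 300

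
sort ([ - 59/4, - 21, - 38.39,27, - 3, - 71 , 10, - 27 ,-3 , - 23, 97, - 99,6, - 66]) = [ - 99, - 71, - 66 , - 38.39,-27,  -  23, - 21, - 59/4,-3, - 3,  6 , 10,27,97] 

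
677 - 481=196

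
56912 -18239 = 38673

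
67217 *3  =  201651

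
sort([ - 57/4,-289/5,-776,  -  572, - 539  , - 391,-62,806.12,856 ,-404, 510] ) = [  -  776 , - 572,  -  539,-404,-391,-62, - 289/5, - 57/4,510,806.12,856] 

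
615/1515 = 41/101 = 0.41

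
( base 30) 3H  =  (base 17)65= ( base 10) 107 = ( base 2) 1101011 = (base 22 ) 4j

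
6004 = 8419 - 2415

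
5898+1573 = 7471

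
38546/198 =194 + 67/99 = 194.68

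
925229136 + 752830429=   1678059565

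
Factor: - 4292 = -2^2*29^1*37^1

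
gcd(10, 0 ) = 10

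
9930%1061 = 381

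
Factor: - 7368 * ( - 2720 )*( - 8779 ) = - 175939587840 =-2^8*3^1*5^1*17^1*  307^1* 8779^1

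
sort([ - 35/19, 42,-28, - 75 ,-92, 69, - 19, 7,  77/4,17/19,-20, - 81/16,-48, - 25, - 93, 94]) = [ - 93, -92,-75, - 48, - 28, - 25 ,-20,-19, - 81/16, - 35/19, 17/19, 7, 77/4,  42, 69,94]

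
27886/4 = 6971 + 1/2 = 6971.50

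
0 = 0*10899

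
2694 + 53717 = 56411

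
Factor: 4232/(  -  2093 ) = -184/91 = - 2^3*7^(-1) * 13^( - 1 ) * 23^1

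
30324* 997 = 30233028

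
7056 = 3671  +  3385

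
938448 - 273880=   664568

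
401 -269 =132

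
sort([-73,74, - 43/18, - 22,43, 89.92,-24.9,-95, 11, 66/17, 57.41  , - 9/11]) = [ - 95 ,-73,- 24.9,-22, -43/18, - 9/11,66/17,11, 43, 57.41 , 74, 89.92] 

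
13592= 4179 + 9413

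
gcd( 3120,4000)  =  80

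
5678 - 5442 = 236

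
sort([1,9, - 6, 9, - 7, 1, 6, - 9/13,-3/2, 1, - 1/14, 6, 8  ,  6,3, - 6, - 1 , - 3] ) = [ - 7,- 6, - 6,-3, - 3/2 ,- 1,-9/13, - 1/14, 1, 1, 1,3, 6,  6,6, 8, 9, 9]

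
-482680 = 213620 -696300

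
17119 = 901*19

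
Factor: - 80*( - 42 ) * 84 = 2^7 * 3^2*5^1*7^2 = 282240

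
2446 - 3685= - 1239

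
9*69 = 621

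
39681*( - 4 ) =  - 158724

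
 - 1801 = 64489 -66290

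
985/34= 985/34 = 28.97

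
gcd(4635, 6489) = 927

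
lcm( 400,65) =5200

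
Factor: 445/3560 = 1/8 = 2^( - 3) 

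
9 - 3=6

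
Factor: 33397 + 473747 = 507144 = 2^3*3^1*11^1 * 17^1*113^1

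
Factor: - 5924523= - 3^1*11^2*19^1*859^1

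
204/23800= 3/350 =0.01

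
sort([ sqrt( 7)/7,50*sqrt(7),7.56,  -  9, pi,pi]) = [  -  9, sqrt(7 )/7,pi,pi, 7.56, 50*sqrt( 7)]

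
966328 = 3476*278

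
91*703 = 63973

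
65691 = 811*81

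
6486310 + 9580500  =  16066810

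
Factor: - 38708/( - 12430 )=2^1*5^( - 1 )*11^( - 1 )*113^( - 1 )*9677^1 = 19354/6215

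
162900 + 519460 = 682360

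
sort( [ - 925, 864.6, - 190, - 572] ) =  [ -925, - 572 , - 190, 864.6 ]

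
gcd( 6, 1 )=1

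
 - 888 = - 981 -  - 93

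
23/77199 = 23/77199 = 0.00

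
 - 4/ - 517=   4/517 = 0.01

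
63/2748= 21/916= 0.02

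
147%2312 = 147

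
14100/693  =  20 + 80/231  =  20.35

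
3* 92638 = 277914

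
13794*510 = 7034940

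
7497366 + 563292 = 8060658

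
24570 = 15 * 1638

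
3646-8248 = -4602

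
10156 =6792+3364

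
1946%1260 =686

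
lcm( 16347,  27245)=81735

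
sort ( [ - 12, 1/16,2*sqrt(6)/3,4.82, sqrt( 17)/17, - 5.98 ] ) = [ - 12,-5.98,  1/16 , sqrt(17)/17,2*sqrt( 6)/3,4.82]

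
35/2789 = 35/2789 = 0.01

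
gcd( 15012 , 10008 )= 5004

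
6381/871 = 6381/871 = 7.33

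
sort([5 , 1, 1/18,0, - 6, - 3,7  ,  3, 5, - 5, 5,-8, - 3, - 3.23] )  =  [ - 8,-6, - 5 ,- 3.23,-3, - 3 , 0 , 1/18, 1,3,5,5 , 5,7] 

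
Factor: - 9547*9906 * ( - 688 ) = 65065936416 =2^5 * 3^1*13^1*43^1*127^1*9547^1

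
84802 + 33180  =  117982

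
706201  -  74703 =631498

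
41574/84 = 494 + 13/14  =  494.93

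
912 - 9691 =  - 8779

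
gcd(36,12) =12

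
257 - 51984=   -  51727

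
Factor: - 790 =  - 2^1*5^1 * 79^1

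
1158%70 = 38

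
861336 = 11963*72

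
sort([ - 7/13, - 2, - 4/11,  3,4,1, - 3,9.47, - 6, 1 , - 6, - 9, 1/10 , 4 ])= [ - 9,-6,-6,-3,- 2, - 7/13, - 4/11,1/10, 1,1,3,4,4,  9.47]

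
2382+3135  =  5517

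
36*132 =4752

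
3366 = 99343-95977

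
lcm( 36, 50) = 900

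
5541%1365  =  81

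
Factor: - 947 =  - 947^1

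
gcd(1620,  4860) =1620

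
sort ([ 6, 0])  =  [ 0, 6]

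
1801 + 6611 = 8412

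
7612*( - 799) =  - 6081988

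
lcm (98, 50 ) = 2450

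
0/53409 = 0 = 0.00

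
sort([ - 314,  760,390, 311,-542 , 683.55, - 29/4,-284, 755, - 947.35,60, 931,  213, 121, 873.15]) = [ - 947.35, - 542, - 314, - 284, - 29/4, 60, 121, 213,311,390,683.55,  755,  760,873.15 , 931 ] 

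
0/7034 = 0 = 0.00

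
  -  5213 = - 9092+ 3879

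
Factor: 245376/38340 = 32/5 = 2^5*5^( - 1 )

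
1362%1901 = 1362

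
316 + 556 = 872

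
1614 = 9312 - 7698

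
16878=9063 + 7815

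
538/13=41+5/13 = 41.38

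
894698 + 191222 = 1085920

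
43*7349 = 316007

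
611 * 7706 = 4708366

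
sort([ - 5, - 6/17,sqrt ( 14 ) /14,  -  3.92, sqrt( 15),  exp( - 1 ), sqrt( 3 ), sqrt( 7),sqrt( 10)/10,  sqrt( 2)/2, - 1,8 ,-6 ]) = [-6,  -  5 , - 3.92, - 1,-6/17,sqrt(14)/14,sqrt( 10)/10,exp (-1),  sqrt (2) /2, sqrt(3 ),sqrt(7),sqrt( 15), 8 ] 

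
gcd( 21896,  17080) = 56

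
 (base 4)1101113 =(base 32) 52n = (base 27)73n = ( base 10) 5207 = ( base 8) 12127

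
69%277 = 69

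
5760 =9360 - 3600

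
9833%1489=899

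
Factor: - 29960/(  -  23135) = 2^3*107^1*661^( - 1 ) =856/661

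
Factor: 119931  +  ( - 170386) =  - 50455 = - 5^1*10091^1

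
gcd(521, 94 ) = 1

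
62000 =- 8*( - 7750 ) 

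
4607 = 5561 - 954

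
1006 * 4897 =4926382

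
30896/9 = 30896/9 = 3432.89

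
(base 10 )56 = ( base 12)48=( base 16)38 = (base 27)22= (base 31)1P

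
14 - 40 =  - 26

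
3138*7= 21966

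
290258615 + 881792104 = 1172050719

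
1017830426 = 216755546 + 801074880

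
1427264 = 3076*464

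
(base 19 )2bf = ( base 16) 3b2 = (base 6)4214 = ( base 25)1CL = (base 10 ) 946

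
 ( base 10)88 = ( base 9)107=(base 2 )1011000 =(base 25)3D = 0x58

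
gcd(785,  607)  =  1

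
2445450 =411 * 5950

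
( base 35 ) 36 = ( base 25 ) 4B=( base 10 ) 111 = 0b1101111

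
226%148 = 78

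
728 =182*4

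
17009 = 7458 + 9551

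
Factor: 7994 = 2^1 * 7^1* 571^1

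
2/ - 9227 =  - 1 + 9225/9227=   - 0.00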